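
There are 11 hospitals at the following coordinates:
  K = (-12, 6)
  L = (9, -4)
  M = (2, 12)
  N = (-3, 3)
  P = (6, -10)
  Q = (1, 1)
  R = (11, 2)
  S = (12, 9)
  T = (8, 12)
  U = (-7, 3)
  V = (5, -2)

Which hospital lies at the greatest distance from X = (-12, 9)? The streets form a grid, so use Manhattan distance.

d(X,K) = |-12−(-12)| + |9−6| = 0 + 3 = 3
d(X,L) = |-12−9| + |9−(-4)| = 21 + 13 = 34
d(X,M) = |-12−2| + |9−12| = 14 + 3 = 17
d(X,N) = |-12−(-3)| + |9−3| = 9 + 6 = 15
d(X,P) = |-12−6| + |9−(-10)| = 18 + 19 = 37
d(X,Q) = |-12−1| + |9−1| = 13 + 8 = 21
d(X,R) = |-12−11| + |9−2| = 23 + 7 = 30
d(X,S) = |-12−12| + |9−9| = 24 + 0 = 24
d(X,T) = |-12−8| + |9−12| = 20 + 3 = 23
d(X,U) = |-12−(-7)| + |9−3| = 5 + 6 = 11
d(X,V) = |-12−5| + |9−(-2)| = 17 + 11 = 28
The largest is to P.

P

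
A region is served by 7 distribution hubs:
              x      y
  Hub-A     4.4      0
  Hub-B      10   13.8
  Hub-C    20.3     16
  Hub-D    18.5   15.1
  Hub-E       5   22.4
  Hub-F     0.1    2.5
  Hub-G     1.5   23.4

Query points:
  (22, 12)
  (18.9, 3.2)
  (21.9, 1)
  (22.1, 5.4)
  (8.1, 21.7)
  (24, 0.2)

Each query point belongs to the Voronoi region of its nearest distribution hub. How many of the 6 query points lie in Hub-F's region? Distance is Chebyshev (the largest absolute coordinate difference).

(22, 12) — d to each: Hub-A:17.6, Hub-B:12, Hub-C:4, Hub-D:3.5, Hub-E:17, Hub-F:21.9, Hub-G:20.5 → nearest is Hub-D
(18.9, 3.2) — d to each: Hub-A:14.5, Hub-B:10.6, Hub-C:12.8, Hub-D:11.9, Hub-E:19.2, Hub-F:18.8, Hub-G:20.2 → nearest is Hub-B
(21.9, 1) — d to each: Hub-A:17.5, Hub-B:12.8, Hub-C:15, Hub-D:14.1, Hub-E:21.4, Hub-F:21.8, Hub-G:22.4 → nearest is Hub-B
(22.1, 5.4) — d to each: Hub-A:17.7, Hub-B:12.1, Hub-C:10.6, Hub-D:9.7, Hub-E:17.1, Hub-F:22, Hub-G:20.6 → nearest is Hub-D
(8.1, 21.7) — d to each: Hub-A:21.7, Hub-B:7.9, Hub-C:12.2, Hub-D:10.4, Hub-E:3.1, Hub-F:19.2, Hub-G:6.6 → nearest is Hub-E
(24, 0.2) — d to each: Hub-A:19.6, Hub-B:14, Hub-C:15.8, Hub-D:14.9, Hub-E:22.2, Hub-F:23.9, Hub-G:23.2 → nearest is Hub-B
0 of the 6 points have Hub-F as nearest.

0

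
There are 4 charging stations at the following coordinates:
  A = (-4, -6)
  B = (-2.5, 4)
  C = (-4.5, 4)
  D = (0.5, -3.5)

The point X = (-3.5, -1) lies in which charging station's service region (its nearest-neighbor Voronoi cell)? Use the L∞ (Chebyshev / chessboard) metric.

d(X,A) = max(0.5, 5) = 5
d(X,B) = max(1, 5) = 5
d(X,C) = max(1, 5) = 5
d(X,D) = max(4, 2.5) = 4
The smallest is to D, so X lies in the Voronoi region of D.

D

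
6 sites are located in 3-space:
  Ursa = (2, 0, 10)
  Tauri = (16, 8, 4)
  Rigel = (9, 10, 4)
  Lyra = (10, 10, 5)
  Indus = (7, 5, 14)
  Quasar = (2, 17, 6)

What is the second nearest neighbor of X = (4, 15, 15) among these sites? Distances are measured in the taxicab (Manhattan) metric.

d(X, Ursa) = |4−2| + |15−0| + |15−10| = 2 + 15 + 5 = 22
d(X, Tauri) = |4−16| + |15−8| + |15−4| = 12 + 7 + 11 = 30
d(X, Rigel) = |4−9| + |15−10| + |15−4| = 5 + 5 + 11 = 21
d(X, Lyra) = |4−10| + |15−10| + |15−5| = 6 + 5 + 10 = 21
d(X, Indus) = |4−7| + |15−5| + |15−14| = 3 + 10 + 1 = 14
d(X, Quasar) = |4−2| + |15−17| + |15−6| = 2 + 2 + 9 = 13
Sorted ascending: Quasar, Indus, Rigel, … — the second-nearest is Indus.

Indus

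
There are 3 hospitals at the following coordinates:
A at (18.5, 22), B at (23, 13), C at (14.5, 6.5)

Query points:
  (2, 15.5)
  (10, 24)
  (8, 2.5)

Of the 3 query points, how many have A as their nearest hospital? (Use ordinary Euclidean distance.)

1

(2, 15.5) — d² to each: A:314.5, B:447.25, C:237.25 → nearest is C
(10, 24) — d² to each: A:76.25, B:290, C:326.5 → nearest is A
(8, 2.5) — d² to each: A:490.5, B:335.25, C:58.25 → nearest is C
1 of the 3 points has A as nearest.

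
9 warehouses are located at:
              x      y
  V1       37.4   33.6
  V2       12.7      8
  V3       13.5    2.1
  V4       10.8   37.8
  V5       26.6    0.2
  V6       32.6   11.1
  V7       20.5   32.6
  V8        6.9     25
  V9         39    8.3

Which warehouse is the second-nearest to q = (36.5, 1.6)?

V5

Compare squared distances (the ordering matches that of the actual distances):
|qV1|² = 0.81 + 1024 = 1024.81
|qV2|² = 566.44 + 40.96 = 607.4
|qV3|² = 529 + 0.25 = 529.25
|qV4|² = 660.49 + 1310.44 = 1970.93
|qV5|² = 98.01 + 1.96 = 99.97
|qV6|² = 15.21 + 90.25 = 105.46
|qV7|² = 256 + 961 = 1217
|qV8|² = 876.16 + 547.56 = 1423.72
|qV9|² = 6.25 + 44.89 = 51.14
Sorted ascending: V9, V5, V6, … — the second-nearest is V5.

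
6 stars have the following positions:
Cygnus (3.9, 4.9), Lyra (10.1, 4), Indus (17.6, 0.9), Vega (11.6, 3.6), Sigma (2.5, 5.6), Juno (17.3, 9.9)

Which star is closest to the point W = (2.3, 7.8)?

Sigma

Squared Euclidean distances:
d²(W, Cygnus) = (2.3−3.9)² + (7.8−4.9)² = 2.56 + 8.41 = 10.97
d²(W, Lyra) = (2.3−10.1)² + (7.8−4)² = 60.84 + 14.44 = 75.28
d²(W, Indus) = (2.3−17.6)² + (7.8−0.9)² = 234.09 + 47.61 = 281.7
d²(W, Vega) = (2.3−11.6)² + (7.8−3.6)² = 86.49 + 17.64 = 104.13
d²(W, Sigma) = (2.3−2.5)² + (7.8−5.6)² = 0.04 + 4.84 = 4.88
d²(W, Juno) = (2.3−17.3)² + (7.8−9.9)² = 225 + 4.41 = 229.41
The smallest is to Sigma, so W lies in the Voronoi region of Sigma.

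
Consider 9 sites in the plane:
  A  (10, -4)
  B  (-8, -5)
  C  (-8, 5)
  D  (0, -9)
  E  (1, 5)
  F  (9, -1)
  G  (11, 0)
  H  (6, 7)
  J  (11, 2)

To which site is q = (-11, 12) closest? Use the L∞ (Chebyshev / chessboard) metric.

d(q,A) = max(21, 16) = 21
d(q,B) = max(3, 17) = 17
d(q,C) = max(3, 7) = 7
d(q,D) = max(11, 21) = 21
d(q,E) = max(12, 7) = 12
d(q,F) = max(20, 13) = 20
d(q,G) = max(22, 12) = 22
d(q,H) = max(17, 5) = 17
d(q,J) = max(22, 10) = 22
C is nearest.

C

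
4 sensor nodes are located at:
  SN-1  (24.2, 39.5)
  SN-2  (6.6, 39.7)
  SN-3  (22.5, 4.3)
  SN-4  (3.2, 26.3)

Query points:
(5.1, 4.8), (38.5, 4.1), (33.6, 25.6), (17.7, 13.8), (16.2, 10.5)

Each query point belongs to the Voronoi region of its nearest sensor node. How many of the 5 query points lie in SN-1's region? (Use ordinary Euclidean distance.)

1

(5.1, 4.8) — d² to each: SN-1:1568.9, SN-2:1220.26, SN-3:303.01, SN-4:465.86 → nearest is SN-3
(38.5, 4.1) — d² to each: SN-1:1457.65, SN-2:2284.97, SN-3:256.04, SN-4:1738.93 → nearest is SN-3
(33.6, 25.6) — d² to each: SN-1:281.57, SN-2:927.81, SN-3:576.9, SN-4:924.65 → nearest is SN-1
(17.7, 13.8) — d² to each: SN-1:702.74, SN-2:794.02, SN-3:113.29, SN-4:366.5 → nearest is SN-3
(16.2, 10.5) — d² to each: SN-1:905, SN-2:944.8, SN-3:78.13, SN-4:418.64 → nearest is SN-3
1 of the 5 points has SN-1 as nearest.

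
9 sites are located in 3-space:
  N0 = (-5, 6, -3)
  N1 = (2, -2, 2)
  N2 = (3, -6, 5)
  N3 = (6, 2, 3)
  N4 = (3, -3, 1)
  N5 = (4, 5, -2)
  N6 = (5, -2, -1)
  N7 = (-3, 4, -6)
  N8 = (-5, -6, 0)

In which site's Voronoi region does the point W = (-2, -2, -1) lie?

N1

Since √ is increasing, it suffices to compare squared distances:
|WN0|² = (-2−(-5))² + (-2−6)² + (-1−(-3))² = 9 + 64 + 4 = 77
|WN1|² = (-2−2)² + (-2−(-2))² + (-1−2)² = 16 + 0 + 9 = 25
|WN2|² = (-2−3)² + (-2−(-6))² + (-1−5)² = 25 + 16 + 36 = 77
|WN3|² = (-2−6)² + (-2−2)² + (-1−3)² = 64 + 16 + 16 = 96
|WN4|² = (-2−3)² + (-2−(-3))² + (-1−1)² = 25 + 1 + 4 = 30
|WN5|² = (-2−4)² + (-2−5)² + (-1−(-2))² = 36 + 49 + 1 = 86
|WN6|² = (-2−5)² + (-2−(-2))² + (-1−(-1))² = 49 + 0 + 0 = 49
|WN7|² = (-2−(-3))² + (-2−4)² + (-1−(-6))² = 1 + 36 + 25 = 62
|WN8|² = (-2−(-5))² + (-2−(-6))² + (-1−0)² = 9 + 16 + 1 = 26
N1 is nearest.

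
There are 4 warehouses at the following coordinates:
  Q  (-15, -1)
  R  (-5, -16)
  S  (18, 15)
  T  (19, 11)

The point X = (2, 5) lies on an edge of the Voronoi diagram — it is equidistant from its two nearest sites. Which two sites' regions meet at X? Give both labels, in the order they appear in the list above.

Q and T

Squared distances from X to each site:
|XQ|² = (2−(-15))² + (5−(-1))² = 289 + 36 = 325
|XR|² = (2−(-5))² + (5−(-16))² = 49 + 441 = 490
|XS|² = (2−18)² + (5−15)² = 256 + 100 = 356
|XT|² = (2−19)² + (5−11)² = 289 + 36 = 325
X is equidistant from Q and T (both at squared distance 325), and every other site is strictly farther — so X lies on the Q–T Voronoi edge.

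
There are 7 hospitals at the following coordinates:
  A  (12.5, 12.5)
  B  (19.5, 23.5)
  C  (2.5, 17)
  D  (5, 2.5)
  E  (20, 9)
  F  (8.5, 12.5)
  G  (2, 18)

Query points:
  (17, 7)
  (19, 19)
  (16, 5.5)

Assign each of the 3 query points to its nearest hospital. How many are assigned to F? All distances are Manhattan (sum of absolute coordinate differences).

0

(17, 7) — d to each: A:10, B:19, C:24.5, D:16.5, E:5, F:14, G:26 → nearest is E
(19, 19) — d to each: A:13, B:5, C:18.5, D:30.5, E:11, F:17, G:18 → nearest is B
(16, 5.5) — d to each: A:10.5, B:21.5, C:25, D:14, E:7.5, F:14.5, G:26.5 → nearest is E
0 of the 3 points have F as nearest.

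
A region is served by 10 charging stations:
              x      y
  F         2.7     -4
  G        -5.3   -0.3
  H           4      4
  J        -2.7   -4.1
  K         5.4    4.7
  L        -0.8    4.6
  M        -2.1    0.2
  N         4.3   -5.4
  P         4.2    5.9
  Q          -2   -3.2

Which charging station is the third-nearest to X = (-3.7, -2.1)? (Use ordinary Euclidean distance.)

G

Compare squared distances (the ordering matches that of the actual distances):
|XF|² = 40.96 + 3.61 = 44.57
|XG|² = 2.56 + 3.24 = 5.8
|XH|² = 59.29 + 37.21 = 96.5
|XJ|² = 1 + 4 = 5
|XK|² = 82.81 + 46.24 = 129.05
|XL|² = 8.41 + 44.89 = 53.3
|XM|² = 2.56 + 5.29 = 7.85
|XN|² = 64 + 10.89 = 74.89
|XP|² = 62.41 + 64 = 126.41
|XQ|² = 2.89 + 1.21 = 4.1
Sorted ascending: Q, J, G, M, … — the third-nearest is G.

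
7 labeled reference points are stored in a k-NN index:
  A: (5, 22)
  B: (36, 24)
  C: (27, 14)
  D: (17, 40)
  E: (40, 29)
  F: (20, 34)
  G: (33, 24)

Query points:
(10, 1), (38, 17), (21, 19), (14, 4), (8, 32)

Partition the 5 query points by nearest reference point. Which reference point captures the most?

(10, 1) — d² to each: A:466, B:1205, C:458, D:1570, E:1684, F:1189, G:1058 → nearest is C
(38, 17) — d² to each: A:1114, B:53, C:130, D:970, E:148, F:613, G:74 → nearest is B
(21, 19) — d² to each: A:265, B:250, C:61, D:457, E:461, F:226, G:169 → nearest is C
(14, 4) — d² to each: A:405, B:884, C:269, D:1305, E:1301, F:936, G:761 → nearest is C
(8, 32) — d² to each: A:109, B:848, C:685, D:145, E:1033, F:148, G:689 → nearest is A
Tally — A:1, B:1, C:3. C captures the most (3).

C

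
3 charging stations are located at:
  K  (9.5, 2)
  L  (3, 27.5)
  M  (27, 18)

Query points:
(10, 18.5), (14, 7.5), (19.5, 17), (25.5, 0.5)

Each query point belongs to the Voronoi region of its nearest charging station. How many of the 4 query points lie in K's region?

(10, 18.5) — d² to each: K:272.5, L:130, M:289.25 → nearest is L
(14, 7.5) — d² to each: K:50.5, L:521, M:279.25 → nearest is K
(19.5, 17) — d² to each: K:325, L:382.5, M:57.25 → nearest is M
(25.5, 0.5) — d² to each: K:258.25, L:1235.25, M:308.5 → nearest is K
2 of the 4 points have K as nearest.

2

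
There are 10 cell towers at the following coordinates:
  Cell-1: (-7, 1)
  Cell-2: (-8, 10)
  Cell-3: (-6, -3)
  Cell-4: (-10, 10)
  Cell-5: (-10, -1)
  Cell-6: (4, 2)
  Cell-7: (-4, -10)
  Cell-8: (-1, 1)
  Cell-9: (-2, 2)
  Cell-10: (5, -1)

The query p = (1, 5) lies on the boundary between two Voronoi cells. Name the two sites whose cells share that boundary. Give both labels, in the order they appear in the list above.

Cell-6 and Cell-9

Squared distances from p to each site:
d²(p, Cell-1) = 64 + 16 = 80
d²(p, Cell-2) = 81 + 25 = 106
d²(p, Cell-3) = 49 + 64 = 113
d²(p, Cell-4) = 121 + 25 = 146
d²(p, Cell-5) = 121 + 36 = 157
d²(p, Cell-6) = 9 + 9 = 18
d²(p, Cell-7) = 25 + 225 = 250
d²(p, Cell-8) = 4 + 16 = 20
d²(p, Cell-9) = 9 + 9 = 18
d²(p, Cell-10) = 16 + 36 = 52
p is equidistant from Cell-6 and Cell-9 (both at squared distance 18), and every other site is strictly farther — so p lies on the Cell-6–Cell-9 Voronoi edge.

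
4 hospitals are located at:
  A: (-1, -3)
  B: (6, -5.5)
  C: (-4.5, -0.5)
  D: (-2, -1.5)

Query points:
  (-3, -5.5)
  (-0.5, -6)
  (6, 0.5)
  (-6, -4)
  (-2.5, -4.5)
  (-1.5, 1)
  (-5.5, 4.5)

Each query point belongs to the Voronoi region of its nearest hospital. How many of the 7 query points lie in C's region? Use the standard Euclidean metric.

(-3, -5.5) — d² to each: A:10.25, B:81, C:27.25, D:17 → nearest is A
(-0.5, -6) — d² to each: A:9.25, B:42.5, C:46.25, D:22.5 → nearest is A
(6, 0.5) — d² to each: A:61.25, B:36, C:111.25, D:68 → nearest is B
(-6, -4) — d² to each: A:26, B:146.25, C:14.5, D:22.25 → nearest is C
(-2.5, -4.5) — d² to each: A:4.5, B:73.25, C:20, D:9.25 → nearest is A
(-1.5, 1) — d² to each: A:16.25, B:98.5, C:11.25, D:6.5 → nearest is D
(-5.5, 4.5) — d² to each: A:76.5, B:232.25, C:26, D:48.25 → nearest is C
2 of the 7 points have C as nearest.

2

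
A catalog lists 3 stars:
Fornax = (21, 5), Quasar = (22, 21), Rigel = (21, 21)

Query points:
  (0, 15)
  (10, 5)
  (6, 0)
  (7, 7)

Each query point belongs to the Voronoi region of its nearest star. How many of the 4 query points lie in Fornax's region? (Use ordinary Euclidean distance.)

3

(0, 15) — d² to each: Fornax:541, Quasar:520, Rigel:477 → nearest is Rigel
(10, 5) — d² to each: Fornax:121, Quasar:400, Rigel:377 → nearest is Fornax
(6, 0) — d² to each: Fornax:250, Quasar:697, Rigel:666 → nearest is Fornax
(7, 7) — d² to each: Fornax:200, Quasar:421, Rigel:392 → nearest is Fornax
3 of the 4 points have Fornax as nearest.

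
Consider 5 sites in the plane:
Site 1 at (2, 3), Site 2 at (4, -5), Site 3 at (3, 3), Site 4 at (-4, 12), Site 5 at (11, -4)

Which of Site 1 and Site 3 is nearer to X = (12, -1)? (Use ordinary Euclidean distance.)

Compare squared distances:
d²(X, Site 1) = (12−2)² + (-1−3)² = 100 + 16 = 116
d²(X, Site 3) = (12−3)² + (-1−3)² = 81 + 16 = 97
116 > 97, so Site 3 is closer.

Site 3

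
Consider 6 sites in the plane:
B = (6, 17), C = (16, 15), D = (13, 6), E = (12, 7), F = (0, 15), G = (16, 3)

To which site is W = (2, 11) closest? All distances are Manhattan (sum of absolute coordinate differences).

F

d(W,B) = |2−6| + |11−17| = 4 + 6 = 10
d(W,C) = |2−16| + |11−15| = 14 + 4 = 18
d(W,D) = |2−13| + |11−6| = 11 + 5 = 16
d(W,E) = |2−12| + |11−7| = 10 + 4 = 14
d(W,F) = |2−0| + |11−15| = 2 + 4 = 6
d(W,G) = |2−16| + |11−3| = 14 + 8 = 22
The smallest is to F, so W lies in the Voronoi region of F.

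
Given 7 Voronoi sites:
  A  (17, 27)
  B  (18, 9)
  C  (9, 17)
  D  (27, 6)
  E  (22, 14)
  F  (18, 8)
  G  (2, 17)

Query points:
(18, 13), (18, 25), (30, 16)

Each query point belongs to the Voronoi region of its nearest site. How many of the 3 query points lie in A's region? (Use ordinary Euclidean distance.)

1

(18, 13) — d² to each: A:197, B:16, C:97, D:130, E:17, F:25, G:272 → nearest is B
(18, 25) — d² to each: A:5, B:256, C:145, D:442, E:137, F:289, G:320 → nearest is A
(30, 16) — d² to each: A:290, B:193, C:442, D:109, E:68, F:208, G:785 → nearest is E
1 of the 3 points has A as nearest.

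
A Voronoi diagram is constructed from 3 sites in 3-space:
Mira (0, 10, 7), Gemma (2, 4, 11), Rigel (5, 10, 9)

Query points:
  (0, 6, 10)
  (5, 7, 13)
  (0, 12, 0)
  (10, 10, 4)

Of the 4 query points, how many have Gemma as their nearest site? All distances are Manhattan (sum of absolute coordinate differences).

1

(0, 6, 10) — d to each: Mira:7, Gemma:5, Rigel:10 → nearest is Gemma
(5, 7, 13) — d to each: Mira:14, Gemma:8, Rigel:7 → nearest is Rigel
(0, 12, 0) — d to each: Mira:9, Gemma:21, Rigel:16 → nearest is Mira
(10, 10, 4) — d to each: Mira:13, Gemma:21, Rigel:10 → nearest is Rigel
1 of the 4 points has Gemma as nearest.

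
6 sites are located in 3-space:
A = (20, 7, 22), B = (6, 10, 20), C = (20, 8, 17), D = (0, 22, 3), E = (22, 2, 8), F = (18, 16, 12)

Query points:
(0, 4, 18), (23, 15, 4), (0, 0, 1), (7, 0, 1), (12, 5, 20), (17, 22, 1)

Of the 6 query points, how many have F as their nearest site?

2

(0, 4, 18) — d² to each: A:425, B:76, C:417, D:549, E:588, F:504 → nearest is B
(23, 15, 4) — d² to each: A:397, B:570, C:227, D:579, E:186, F:90 → nearest is F
(0, 0, 1) — d² to each: A:890, B:497, C:720, D:488, E:537, F:701 → nearest is D
(7, 0, 1) — d² to each: A:659, B:462, C:489, D:537, E:278, F:498 → nearest is E
(12, 5, 20) — d² to each: A:72, B:61, C:82, D:722, E:253, F:221 → nearest is B
(17, 22, 1) — d² to each: A:675, B:626, C:461, D:293, E:474, F:158 → nearest is F
2 of the 6 points have F as nearest.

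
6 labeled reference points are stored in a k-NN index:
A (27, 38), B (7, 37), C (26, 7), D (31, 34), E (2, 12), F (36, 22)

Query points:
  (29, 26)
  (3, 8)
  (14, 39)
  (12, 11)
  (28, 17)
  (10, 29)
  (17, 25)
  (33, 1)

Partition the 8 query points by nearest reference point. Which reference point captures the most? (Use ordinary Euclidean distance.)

(29, 26) — d² to each: A:148, B:605, C:370, D:68, E:925, F:65 → nearest is F
(3, 8) — d² to each: A:1476, B:857, C:530, D:1460, E:17, F:1285 → nearest is E
(14, 39) — d² to each: A:170, B:53, C:1168, D:314, E:873, F:773 → nearest is B
(12, 11) — d² to each: A:954, B:701, C:212, D:890, E:101, F:697 → nearest is E
(28, 17) — d² to each: A:442, B:841, C:104, D:298, E:701, F:89 → nearest is F
(10, 29) — d² to each: A:370, B:73, C:740, D:466, E:353, F:725 → nearest is B
(17, 25) — d² to each: A:269, B:244, C:405, D:277, E:394, F:370 → nearest is B
(33, 1) — d² to each: A:1405, B:1972, C:85, D:1093, E:1082, F:450 → nearest is C
Tally — B:3, C:1, E:2, F:2. B captures the most (3).

B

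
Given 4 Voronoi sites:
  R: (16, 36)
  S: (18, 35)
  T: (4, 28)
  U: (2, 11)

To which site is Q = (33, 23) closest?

S

Since √ is increasing, it suffices to compare squared distances:
|QR|² = (33−16)² + (23−36)² = 289 + 169 = 458
|QS|² = (33−18)² + (23−35)² = 225 + 144 = 369
|QT|² = (33−4)² + (23−28)² = 841 + 25 = 866
|QU|² = (33−2)² + (23−11)² = 961 + 144 = 1105
Minimum is at S.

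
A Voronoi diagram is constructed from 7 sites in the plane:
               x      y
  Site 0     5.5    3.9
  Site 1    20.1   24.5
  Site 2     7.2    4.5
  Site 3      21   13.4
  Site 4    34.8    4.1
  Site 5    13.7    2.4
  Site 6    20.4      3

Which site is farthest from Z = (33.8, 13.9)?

Site 0

Compare squared distances (the ordering matches that of the actual distances):
d²(Z, Site 0) = 800.89 + 100 = 900.89
d²(Z, Site 1) = 187.69 + 112.36 = 300.05
d²(Z, Site 2) = 707.56 + 88.36 = 795.92
d²(Z, Site 3) = 163.84 + 0.25 = 164.09
d²(Z, Site 4) = 1 + 96.04 = 97.04
d²(Z, Site 5) = 404.01 + 132.25 = 536.26
d²(Z, Site 6) = 179.56 + 118.81 = 298.37
The largest is to Site 0.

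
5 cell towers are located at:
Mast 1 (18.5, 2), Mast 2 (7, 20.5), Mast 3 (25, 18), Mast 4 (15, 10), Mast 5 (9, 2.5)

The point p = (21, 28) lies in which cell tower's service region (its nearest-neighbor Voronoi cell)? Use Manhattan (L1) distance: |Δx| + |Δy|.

d(p, Mast 1) = |21−18.5| + |28−2| = 2.5 + 26 = 28.5
d(p, Mast 2) = |21−7| + |28−20.5| = 14 + 7.5 = 21.5
d(p, Mast 3) = |21−25| + |28−18| = 4 + 10 = 14
d(p, Mast 4) = |21−15| + |28−10| = 6 + 18 = 24
d(p, Mast 5) = |21−9| + |28−2.5| = 12 + 25.5 = 37.5
Minimum is at Mast 3.

Mast 3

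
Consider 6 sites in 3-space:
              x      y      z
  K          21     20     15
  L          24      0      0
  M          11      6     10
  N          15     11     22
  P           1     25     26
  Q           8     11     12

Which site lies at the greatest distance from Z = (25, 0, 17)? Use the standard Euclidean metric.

P

Since √ is increasing, it suffices to compare squared distances:
|ZK|² = (25−21)² + (0−20)² + (17−15)² = 16 + 400 + 4 = 420
|ZL|² = (25−24)² + (0−0)² + (17−0)² = 1 + 0 + 289 = 290
|ZM|² = (25−11)² + (0−6)² + (17−10)² = 196 + 36 + 49 = 281
|ZN|² = (25−15)² + (0−11)² + (17−22)² = 100 + 121 + 25 = 246
|ZP|² = (25−1)² + (0−25)² + (17−26)² = 576 + 625 + 81 = 1282
|ZQ|² = (25−8)² + (0−11)² + (17−12)² = 289 + 121 + 25 = 435
The largest is to P.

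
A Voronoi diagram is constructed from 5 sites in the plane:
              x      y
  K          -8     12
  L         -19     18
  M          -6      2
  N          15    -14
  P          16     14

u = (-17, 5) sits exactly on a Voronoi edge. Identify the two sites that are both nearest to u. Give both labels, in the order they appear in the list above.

Squared distances from u to each site:
|uK|² = (-17−(-8))² + (5−12)² = 81 + 49 = 130
|uL|² = (-17−(-19))² + (5−18)² = 4 + 169 = 173
|uM|² = (-17−(-6))² + (5−2)² = 121 + 9 = 130
|uN|² = (-17−15)² + (5−(-14))² = 1024 + 361 = 1385
|uP|² = (-17−16)² + (5−14)² = 1089 + 81 = 1170
u is equidistant from K and M (both at squared distance 130), and every other site is strictly farther — so u lies on the K–M Voronoi edge.

K and M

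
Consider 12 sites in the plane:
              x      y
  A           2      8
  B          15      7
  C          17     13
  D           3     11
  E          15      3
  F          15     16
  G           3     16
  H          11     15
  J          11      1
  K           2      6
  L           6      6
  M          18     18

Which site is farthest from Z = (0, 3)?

Since √ is increasing, it suffices to compare squared distances:
|ZA|² = (0−2)² + (3−8)² = 4 + 25 = 29
|ZB|² = (0−15)² + (3−7)² = 225 + 16 = 241
|ZC|² = (0−17)² + (3−13)² = 289 + 100 = 389
|ZD|² = (0−3)² + (3−11)² = 9 + 64 = 73
|ZE|² = (0−15)² + (3−3)² = 225 + 0 = 225
|ZF|² = (0−15)² + (3−16)² = 225 + 169 = 394
|ZG|² = (0−3)² + (3−16)² = 9 + 169 = 178
|ZH|² = (0−11)² + (3−15)² = 121 + 144 = 265
|ZJ|² = (0−11)² + (3−1)² = 121 + 4 = 125
|ZK|² = (0−2)² + (3−6)² = 4 + 9 = 13
|ZL|² = (0−6)² + (3−6)² = 36 + 9 = 45
|ZM|² = (0−18)² + (3−18)² = 324 + 225 = 549
The largest is to M.

M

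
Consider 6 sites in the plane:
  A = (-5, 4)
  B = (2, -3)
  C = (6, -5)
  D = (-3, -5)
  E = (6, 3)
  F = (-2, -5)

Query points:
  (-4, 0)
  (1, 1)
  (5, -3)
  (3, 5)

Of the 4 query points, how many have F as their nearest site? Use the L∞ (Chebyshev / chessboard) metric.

0

(-4, 0) — d to each: A:4, B:6, C:10, D:5, E:10, F:5 → nearest is A
(1, 1) — d to each: A:6, B:4, C:6, D:6, E:5, F:6 → nearest is B
(5, -3) — d to each: A:10, B:3, C:2, D:8, E:6, F:7 → nearest is C
(3, 5) — d to each: A:8, B:8, C:10, D:10, E:3, F:10 → nearest is E
0 of the 4 points have F as nearest.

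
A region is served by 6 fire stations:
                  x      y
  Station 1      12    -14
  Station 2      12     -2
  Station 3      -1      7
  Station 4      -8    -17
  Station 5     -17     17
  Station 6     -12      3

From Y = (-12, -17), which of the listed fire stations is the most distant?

Compare squared distances (the ordering matches that of the actual distances):
d²(Y, Station 1) = (-12−12)² + (-17−(-14))² = 576 + 9 = 585
d²(Y, Station 2) = (-12−12)² + (-17−(-2))² = 576 + 225 = 801
d²(Y, Station 3) = (-12−(-1))² + (-17−7)² = 121 + 576 = 697
d²(Y, Station 4) = (-12−(-8))² + (-17−(-17))² = 16 + 0 = 16
d²(Y, Station 5) = (-12−(-17))² + (-17−17)² = 25 + 1156 = 1181
d²(Y, Station 6) = (-12−(-12))² + (-17−3)² = 0 + 400 = 400
The largest is to Station 5.

Station 5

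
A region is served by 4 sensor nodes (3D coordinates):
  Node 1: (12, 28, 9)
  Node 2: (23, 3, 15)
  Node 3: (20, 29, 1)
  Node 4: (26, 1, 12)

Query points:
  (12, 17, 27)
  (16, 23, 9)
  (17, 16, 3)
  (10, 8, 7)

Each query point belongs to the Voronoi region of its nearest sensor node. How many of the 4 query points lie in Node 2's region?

(12, 17, 27) — d² to each: Node 1:445, Node 2:461, Node 3:884, Node 4:677 → nearest is Node 1
(16, 23, 9) — d² to each: Node 1:41, Node 2:485, Node 3:116, Node 4:593 → nearest is Node 1
(17, 16, 3) — d² to each: Node 1:205, Node 2:349, Node 3:182, Node 4:387 → nearest is Node 3
(10, 8, 7) — d² to each: Node 1:408, Node 2:258, Node 3:577, Node 4:330 → nearest is Node 2
1 of the 4 points has Node 2 as nearest.

1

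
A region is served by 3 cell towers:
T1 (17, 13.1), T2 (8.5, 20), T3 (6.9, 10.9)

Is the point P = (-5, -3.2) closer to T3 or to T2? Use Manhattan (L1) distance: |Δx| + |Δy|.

T3

d(P,T3) = |-5−6.9| + |-3.2−10.9| = 11.9 + 14.1 = 26
d(P,T2) = |-5−8.5| + |-3.2−20| = 13.5 + 23.2 = 36.7
26 < 36.7, so T3 is closer.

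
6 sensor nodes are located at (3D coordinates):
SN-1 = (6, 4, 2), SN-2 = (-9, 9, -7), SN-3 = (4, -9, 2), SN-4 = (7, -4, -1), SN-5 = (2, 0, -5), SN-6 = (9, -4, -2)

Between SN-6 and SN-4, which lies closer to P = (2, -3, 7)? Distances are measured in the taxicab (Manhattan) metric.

SN-4

d(P, SN-6) = |2−9| + |-3−(-4)| + |7−(-2)| = 7 + 1 + 9 = 17
d(P, SN-4) = |2−7| + |-3−(-4)| + |7−(-1)| = 5 + 1 + 8 = 14
17 > 14, so SN-4 is closer.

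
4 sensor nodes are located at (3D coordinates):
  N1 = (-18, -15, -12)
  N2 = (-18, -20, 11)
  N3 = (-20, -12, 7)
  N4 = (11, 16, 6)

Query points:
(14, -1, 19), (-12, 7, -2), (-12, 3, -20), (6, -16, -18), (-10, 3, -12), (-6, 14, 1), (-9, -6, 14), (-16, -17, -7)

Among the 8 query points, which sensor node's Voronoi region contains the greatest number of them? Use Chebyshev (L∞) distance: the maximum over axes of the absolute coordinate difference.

(14, -1, 19) — d to each: N1:32, N2:32, N3:34, N4:17 → nearest is N4
(-12, 7, -2) — d to each: N1:22, N2:27, N3:19, N4:23 → nearest is N3
(-12, 3, -20) — d to each: N1:18, N2:31, N3:27, N4:26 → nearest is N1
(6, -16, -18) — d to each: N1:24, N2:29, N3:26, N4:32 → nearest is N1
(-10, 3, -12) — d to each: N1:18, N2:23, N3:19, N4:21 → nearest is N1
(-6, 14, 1) — d to each: N1:29, N2:34, N3:26, N4:17 → nearest is N4
(-9, -6, 14) — d to each: N1:26, N2:14, N3:11, N4:22 → nearest is N3
(-16, -17, -7) — d to each: N1:5, N2:18, N3:14, N4:33 → nearest is N1
Tally — N1:4, N3:2, N4:2. N1 captures the most (4).

N1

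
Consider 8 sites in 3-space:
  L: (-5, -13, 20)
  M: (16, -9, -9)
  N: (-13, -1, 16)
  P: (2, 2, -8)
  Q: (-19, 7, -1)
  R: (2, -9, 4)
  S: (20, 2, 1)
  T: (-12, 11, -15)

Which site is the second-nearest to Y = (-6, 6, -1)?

Since √ is increasing, it suffices to compare squared distances:
|YL|² = (-6−(-5))² + (6−(-13))² + (-1−20)² = 1 + 361 + 441 = 803
|YM|² = (-6−16)² + (6−(-9))² + (-1−(-9))² = 484 + 225 + 64 = 773
|YN|² = (-6−(-13))² + (6−(-1))² + (-1−16)² = 49 + 49 + 289 = 387
|YP|² = (-6−2)² + (6−2)² + (-1−(-8))² = 64 + 16 + 49 = 129
|YQ|² = (-6−(-19))² + (6−7)² + (-1−(-1))² = 169 + 1 + 0 = 170
|YR|² = (-6−2)² + (6−(-9))² + (-1−4)² = 64 + 225 + 25 = 314
|YS|² = (-6−20)² + (6−2)² + (-1−1)² = 676 + 16 + 4 = 696
|YT|² = (-6−(-12))² + (6−11)² + (-1−(-15))² = 36 + 25 + 196 = 257
Sorted ascending: P, Q, T, … — the second-nearest is Q.

Q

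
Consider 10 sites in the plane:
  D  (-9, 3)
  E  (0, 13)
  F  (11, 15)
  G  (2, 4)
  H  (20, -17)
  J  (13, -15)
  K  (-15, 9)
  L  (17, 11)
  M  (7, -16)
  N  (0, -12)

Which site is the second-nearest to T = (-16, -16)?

D

Since √ is increasing, it suffices to compare squared distances:
|TD|² = 49 + 361 = 410
|TE|² = 256 + 841 = 1097
|TF|² = 729 + 961 = 1690
|TG|² = 324 + 400 = 724
|TH|² = 1296 + 1 = 1297
|TJ|² = 841 + 1 = 842
|TK|² = 1 + 625 = 626
|TL|² = 1089 + 729 = 1818
|TM|² = 529 + 0 = 529
|TN|² = 256 + 16 = 272
Sorted ascending: N, D, M, … — the second-nearest is D.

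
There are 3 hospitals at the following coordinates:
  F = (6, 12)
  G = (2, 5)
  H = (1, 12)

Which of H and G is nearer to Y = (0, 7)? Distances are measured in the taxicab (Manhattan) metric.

G

d(Y,H) = |0−1| + |7−12| = 1 + 5 = 6
d(Y,G) = |0−2| + |7−5| = 2 + 2 = 4
6 > 4, so G is closer.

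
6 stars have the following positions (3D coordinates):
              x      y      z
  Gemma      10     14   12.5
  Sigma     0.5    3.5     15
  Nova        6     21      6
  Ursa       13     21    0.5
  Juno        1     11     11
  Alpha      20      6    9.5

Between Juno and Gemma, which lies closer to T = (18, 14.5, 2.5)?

Gemma

Compare squared distances:
d²(T, Juno) = (18−1)² + (14.5−11)² + (2.5−11)² = 289 + 12.25 + 72.25 = 373.5
d²(T, Gemma) = (18−10)² + (14.5−14)² + (2.5−12.5)² = 64 + 0.25 + 100 = 164.25
373.5 > 164.25, so Gemma is closer.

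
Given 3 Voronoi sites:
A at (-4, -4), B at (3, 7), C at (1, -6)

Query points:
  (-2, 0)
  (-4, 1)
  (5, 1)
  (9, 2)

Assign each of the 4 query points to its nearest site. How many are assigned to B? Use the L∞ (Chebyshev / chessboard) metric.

2

(-2, 0) — d to each: A:4, B:7, C:6 → nearest is A
(-4, 1) — d to each: A:5, B:7, C:7 → nearest is A
(5, 1) — d to each: A:9, B:6, C:7 → nearest is B
(9, 2) — d to each: A:13, B:6, C:8 → nearest is B
2 of the 4 points have B as nearest.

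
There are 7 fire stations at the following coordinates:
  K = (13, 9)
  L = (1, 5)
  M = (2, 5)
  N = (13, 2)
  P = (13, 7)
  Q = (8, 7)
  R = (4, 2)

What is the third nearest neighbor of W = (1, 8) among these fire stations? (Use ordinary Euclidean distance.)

Squared Euclidean distances:
|WK|² = (1−13)² + (8−9)² = 144 + 1 = 145
|WL|² = (1−1)² + (8−5)² = 0 + 9 = 9
|WM|² = (1−2)² + (8−5)² = 1 + 9 = 10
|WN|² = (1−13)² + (8−2)² = 144 + 36 = 180
|WP|² = (1−13)² + (8−7)² = 144 + 1 = 145
|WQ|² = (1−8)² + (8−7)² = 49 + 1 = 50
|WR|² = (1−4)² + (8−2)² = 9 + 36 = 45
Sorted ascending: L, M, R, Q, … — the third-nearest is R.

R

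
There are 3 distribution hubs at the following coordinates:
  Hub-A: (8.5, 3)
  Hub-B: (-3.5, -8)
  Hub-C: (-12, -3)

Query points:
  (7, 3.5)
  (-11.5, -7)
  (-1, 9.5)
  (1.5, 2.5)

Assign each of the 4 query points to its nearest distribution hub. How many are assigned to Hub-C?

1

(7, 3.5) — d² to each: Hub-A:2.5, Hub-B:242.5, Hub-C:403.25 → nearest is Hub-A
(-11.5, -7) — d² to each: Hub-A:500, Hub-B:65, Hub-C:16.25 → nearest is Hub-C
(-1, 9.5) — d² to each: Hub-A:132.5, Hub-B:312.5, Hub-C:277.25 → nearest is Hub-A
(1.5, 2.5) — d² to each: Hub-A:49.25, Hub-B:135.25, Hub-C:212.5 → nearest is Hub-A
1 of the 4 points has Hub-C as nearest.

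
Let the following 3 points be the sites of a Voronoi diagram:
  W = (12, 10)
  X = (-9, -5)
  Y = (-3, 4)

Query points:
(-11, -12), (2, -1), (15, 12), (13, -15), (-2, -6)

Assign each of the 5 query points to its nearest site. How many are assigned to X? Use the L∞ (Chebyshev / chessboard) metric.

2

(-11, -12) — d to each: W:23, X:7, Y:16 → nearest is X
(2, -1) — d to each: W:11, X:11, Y:5 → nearest is Y
(15, 12) — d to each: W:3, X:24, Y:18 → nearest is W
(13, -15) — d to each: W:25, X:22, Y:19 → nearest is Y
(-2, -6) — d to each: W:16, X:7, Y:10 → nearest is X
2 of the 5 points have X as nearest.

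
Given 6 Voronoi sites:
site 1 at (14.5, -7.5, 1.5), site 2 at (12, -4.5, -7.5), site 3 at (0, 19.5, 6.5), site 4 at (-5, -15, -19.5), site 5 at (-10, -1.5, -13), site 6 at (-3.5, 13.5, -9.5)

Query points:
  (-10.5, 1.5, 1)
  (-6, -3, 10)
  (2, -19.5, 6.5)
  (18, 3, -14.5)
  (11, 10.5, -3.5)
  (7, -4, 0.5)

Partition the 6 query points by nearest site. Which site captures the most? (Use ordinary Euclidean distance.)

(-10.5, 1.5, 1) — d² to each: site 1:706.25, site 2:614.5, site 3:464.5, site 4:722.75, site 5:205.25, site 6:303.25 → nearest is site 5
(-6, -3, 10) — d² to each: site 1:512.75, site 2:632.5, site 3:554.5, site 4:1015.25, site 5:547.25, site 6:658.75 → nearest is site 1
(2, -19.5, 6.5) — d² to each: site 1:325.25, site 2:521, site 3:1525, site 4:745.25, site 5:848.25, site 6:1375.25 → nearest is site 1
(18, 3, -14.5) — d² to each: site 1:378.5, site 2:141.25, site 3:1037.25, site 4:878, site 5:806.5, site 6:597.5 → nearest is site 2
(11, 10.5, -3.5) — d² to each: site 1:361.25, site 2:242, site 3:302, site 4:1162.25, site 5:675.25, site 6:255.25 → nearest is site 2
(7, -4, 0.5) — d² to each: site 1:69.5, site 2:89.25, site 3:637.25, site 4:665, site 5:477.5, site 6:516.5 → nearest is site 1
Tally — site 1:3, site 2:2, site 5:1. site 1 captures the most (3).

site 1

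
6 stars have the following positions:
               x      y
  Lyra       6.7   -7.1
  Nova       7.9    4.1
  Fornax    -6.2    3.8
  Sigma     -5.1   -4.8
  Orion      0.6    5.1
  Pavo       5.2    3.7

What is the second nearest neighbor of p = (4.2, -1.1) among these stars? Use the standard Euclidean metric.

Nova

Squared Euclidean distances:
d²(p, Lyra) = (4.2−6.7)² + (-1.1−(-7.1))² = 6.25 + 36 = 42.25
d²(p, Nova) = (4.2−7.9)² + (-1.1−4.1)² = 13.69 + 27.04 = 40.73
d²(p, Fornax) = (4.2−(-6.2))² + (-1.1−3.8)² = 108.16 + 24.01 = 132.17
d²(p, Sigma) = (4.2−(-5.1))² + (-1.1−(-4.8))² = 86.49 + 13.69 = 100.18
d²(p, Orion) = (4.2−0.6)² + (-1.1−5.1)² = 12.96 + 38.44 = 51.4
d²(p, Pavo) = (4.2−5.2)² + (-1.1−3.7)² = 1 + 23.04 = 24.04
Sorted ascending: Pavo, Nova, Lyra, … — the second-nearest is Nova.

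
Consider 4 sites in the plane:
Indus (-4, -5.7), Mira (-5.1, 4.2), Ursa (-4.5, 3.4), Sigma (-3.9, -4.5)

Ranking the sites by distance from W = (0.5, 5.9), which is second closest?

Squared Euclidean distances:
d²(W, Indus) = 20.25 + 134.56 = 154.81
d²(W, Mira) = 31.36 + 2.89 = 34.25
d²(W, Ursa) = 25 + 6.25 = 31.25
d²(W, Sigma) = 19.36 + 108.16 = 127.52
Sorted ascending: Ursa, Mira, Sigma, … — the second-nearest is Mira.

Mira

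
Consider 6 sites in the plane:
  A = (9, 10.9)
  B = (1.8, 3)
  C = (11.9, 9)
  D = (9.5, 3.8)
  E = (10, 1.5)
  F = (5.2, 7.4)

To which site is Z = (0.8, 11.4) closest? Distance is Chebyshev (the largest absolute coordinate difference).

d(Z,A) = max(8.2, 0.5) = 8.2
d(Z,B) = max(1, 8.4) = 8.4
d(Z,C) = max(11.1, 2.4) = 11.1
d(Z,D) = max(8.7, 7.6) = 8.7
d(Z,E) = max(9.2, 9.9) = 9.9
d(Z,F) = max(4.4, 4) = 4.4
The smallest is to F, so Z lies in the Voronoi region of F.

F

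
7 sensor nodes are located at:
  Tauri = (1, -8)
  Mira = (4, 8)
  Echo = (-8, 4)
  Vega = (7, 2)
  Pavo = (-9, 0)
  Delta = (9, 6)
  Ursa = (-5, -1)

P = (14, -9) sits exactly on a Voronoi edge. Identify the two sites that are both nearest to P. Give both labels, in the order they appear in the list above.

Squared distances from P to each site:
d²(P, Tauri) = (14−1)² + (-9−(-8))² = 169 + 1 = 170
d²(P, Mira) = (14−4)² + (-9−8)² = 100 + 289 = 389
d²(P, Echo) = (14−(-8))² + (-9−4)² = 484 + 169 = 653
d²(P, Vega) = (14−7)² + (-9−2)² = 49 + 121 = 170
d²(P, Pavo) = (14−(-9))² + (-9−0)² = 529 + 81 = 610
d²(P, Delta) = (14−9)² + (-9−6)² = 25 + 225 = 250
d²(P, Ursa) = (14−(-5))² + (-9−(-1))² = 361 + 64 = 425
P is equidistant from Tauri and Vega (both at squared distance 170), and every other site is strictly farther — so P lies on the Tauri–Vega Voronoi edge.

Tauri and Vega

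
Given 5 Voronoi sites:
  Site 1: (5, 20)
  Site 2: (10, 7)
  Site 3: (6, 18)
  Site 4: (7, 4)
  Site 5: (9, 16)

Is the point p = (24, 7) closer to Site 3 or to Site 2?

Site 2

Compare squared distances:
d²(p, Site 3) = (24−6)² + (7−18)² = 324 + 121 = 445
d²(p, Site 2) = (24−10)² + (7−7)² = 196 + 0 = 196
445 > 196, so Site 2 is closer.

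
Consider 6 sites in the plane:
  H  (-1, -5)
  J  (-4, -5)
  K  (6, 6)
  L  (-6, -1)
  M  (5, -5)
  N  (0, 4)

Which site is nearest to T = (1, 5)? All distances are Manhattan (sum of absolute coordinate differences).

d(T,H) = 2 + 10 = 12
d(T,J) = 5 + 10 = 15
d(T,K) = 5 + 1 = 6
d(T,L) = 7 + 6 = 13
d(T,M) = 4 + 10 = 14
d(T,N) = 1 + 1 = 2
Minimum is at N.

N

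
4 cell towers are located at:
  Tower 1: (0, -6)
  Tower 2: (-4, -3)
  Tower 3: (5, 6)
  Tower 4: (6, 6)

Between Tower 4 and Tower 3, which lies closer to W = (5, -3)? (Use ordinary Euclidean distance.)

Tower 3

Compare squared distances:
d²(W, Tower 4) = (5−6)² + (-3−6)² = 1 + 81 = 82
d²(W, Tower 3) = (5−5)² + (-3−6)² = 0 + 81 = 81
82 > 81, so Tower 3 is closer.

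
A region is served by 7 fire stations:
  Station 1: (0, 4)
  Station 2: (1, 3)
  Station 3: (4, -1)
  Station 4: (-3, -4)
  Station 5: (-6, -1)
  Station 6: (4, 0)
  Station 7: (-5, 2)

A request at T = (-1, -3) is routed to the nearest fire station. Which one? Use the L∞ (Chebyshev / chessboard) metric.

Station 4

d(T, Station 1) = max(1, 7) = 7
d(T, Station 2) = max(2, 6) = 6
d(T, Station 3) = max(5, 2) = 5
d(T, Station 4) = max(2, 1) = 2
d(T, Station 5) = max(5, 2) = 5
d(T, Station 6) = max(5, 3) = 5
d(T, Station 7) = max(4, 5) = 5
The smallest is to Station 4, so T lies in the Voronoi region of Station 4.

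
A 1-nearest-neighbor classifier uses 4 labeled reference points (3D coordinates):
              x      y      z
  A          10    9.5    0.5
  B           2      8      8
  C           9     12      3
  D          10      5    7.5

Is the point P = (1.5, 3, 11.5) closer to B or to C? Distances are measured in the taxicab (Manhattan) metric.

d(P,B) = |1.5−2| + |3−8| + |11.5−8| = 0.5 + 5 + 3.5 = 9
d(P,C) = |1.5−9| + |3−12| + |11.5−3| = 7.5 + 9 + 8.5 = 25
9 < 25, so B is closer.

B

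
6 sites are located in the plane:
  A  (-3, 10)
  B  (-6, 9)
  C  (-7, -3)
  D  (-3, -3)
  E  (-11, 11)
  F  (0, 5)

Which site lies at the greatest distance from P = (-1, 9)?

C

Since √ is increasing, it suffices to compare squared distances:
|PA|² = (-1−(-3))² + (9−10)² = 4 + 1 = 5
|PB|² = (-1−(-6))² + (9−9)² = 25 + 0 = 25
|PC|² = (-1−(-7))² + (9−(-3))² = 36 + 144 = 180
|PD|² = (-1−(-3))² + (9−(-3))² = 4 + 144 = 148
|PE|² = (-1−(-11))² + (9−11)² = 100 + 4 = 104
|PF|² = (-1−0)² + (9−5)² = 1 + 16 = 17
The largest is to C.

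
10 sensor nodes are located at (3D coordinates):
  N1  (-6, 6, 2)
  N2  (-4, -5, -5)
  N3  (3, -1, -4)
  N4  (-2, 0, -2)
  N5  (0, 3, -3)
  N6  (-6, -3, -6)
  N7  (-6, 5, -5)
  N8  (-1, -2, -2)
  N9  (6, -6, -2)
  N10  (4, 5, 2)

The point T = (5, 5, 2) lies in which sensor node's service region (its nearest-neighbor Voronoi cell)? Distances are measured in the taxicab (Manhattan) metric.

N10

d(T,N1) = 11 + 1 + 0 = 12
d(T,N2) = 9 + 10 + 7 = 26
d(T,N3) = 2 + 6 + 6 = 14
d(T,N4) = 7 + 5 + 4 = 16
d(T,N5) = 5 + 2 + 5 = 12
d(T,N6) = 11 + 8 + 8 = 27
d(T,N7) = 11 + 0 + 7 = 18
d(T,N8) = 6 + 7 + 4 = 17
d(T,N9) = 1 + 11 + 4 = 16
d(T, N10) = 1 + 0 + 0 = 1
N10 is nearest.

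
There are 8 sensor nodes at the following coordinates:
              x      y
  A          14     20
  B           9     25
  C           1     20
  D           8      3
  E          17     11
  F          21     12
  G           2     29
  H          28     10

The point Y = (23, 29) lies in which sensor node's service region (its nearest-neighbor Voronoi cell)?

A

Compare squared distances (the ordering matches that of the actual distances):
|YA|² = (23−14)² + (29−20)² = 81 + 81 = 162
|YB|² = (23−9)² + (29−25)² = 196 + 16 = 212
|YC|² = (23−1)² + (29−20)² = 484 + 81 = 565
|YD|² = (23−8)² + (29−3)² = 225 + 676 = 901
|YE|² = (23−17)² + (29−11)² = 36 + 324 = 360
|YF|² = (23−21)² + (29−12)² = 4 + 289 = 293
|YG|² = (23−2)² + (29−29)² = 441 + 0 = 441
|YH|² = (23−28)² + (29−10)² = 25 + 361 = 386
The smallest is to A, so Y lies in the Voronoi region of A.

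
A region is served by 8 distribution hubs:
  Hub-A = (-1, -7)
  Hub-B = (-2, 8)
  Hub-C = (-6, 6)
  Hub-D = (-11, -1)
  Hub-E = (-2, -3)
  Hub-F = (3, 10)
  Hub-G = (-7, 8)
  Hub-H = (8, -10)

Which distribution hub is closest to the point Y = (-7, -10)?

Hub-A

Compare squared distances (the ordering matches that of the actual distances):
d²(Y, Hub-A) = (-7−(-1))² + (-10−(-7))² = 36 + 9 = 45
d²(Y, Hub-B) = (-7−(-2))² + (-10−8)² = 25 + 324 = 349
d²(Y, Hub-C) = (-7−(-6))² + (-10−6)² = 1 + 256 = 257
d²(Y, Hub-D) = (-7−(-11))² + (-10−(-1))² = 16 + 81 = 97
d²(Y, Hub-E) = (-7−(-2))² + (-10−(-3))² = 25 + 49 = 74
d²(Y, Hub-F) = (-7−3)² + (-10−10)² = 100 + 400 = 500
d²(Y, Hub-G) = (-7−(-7))² + (-10−8)² = 0 + 324 = 324
d²(Y, Hub-H) = (-7−8)² + (-10−(-10))² = 225 + 0 = 225
Hub-A is nearest.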